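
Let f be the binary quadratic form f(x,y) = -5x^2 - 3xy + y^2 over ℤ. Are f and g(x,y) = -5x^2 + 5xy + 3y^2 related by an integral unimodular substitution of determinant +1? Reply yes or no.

D₁ = 29, D₂ = 85
discriminants differ ⇒ not SL₂(ℤ)-equivalent

no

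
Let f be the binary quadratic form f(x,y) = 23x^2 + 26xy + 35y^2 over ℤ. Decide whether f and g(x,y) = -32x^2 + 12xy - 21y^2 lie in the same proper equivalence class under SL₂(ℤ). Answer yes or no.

D₁ = -2544, D₂ = -2544
f: translate: b→-20 (≡26 mod 46), so (23,26,35)→(23,-20,32)
f: reduced (well bottom): (23,-20,32) with a≤c, −a<b≤a
g is negative-definite; reduce −g:
−g: flip: (32,-12,21)→(21,12,32)
−g: reduced (well bottom): (21,12,32) with a≤c, −a<b≤a
flip sign back: reduced form of g is (-21,-12,-32)
reduced forms (23, -20, 32) vs (-21, -12, -32) ⇒ inequivalent

no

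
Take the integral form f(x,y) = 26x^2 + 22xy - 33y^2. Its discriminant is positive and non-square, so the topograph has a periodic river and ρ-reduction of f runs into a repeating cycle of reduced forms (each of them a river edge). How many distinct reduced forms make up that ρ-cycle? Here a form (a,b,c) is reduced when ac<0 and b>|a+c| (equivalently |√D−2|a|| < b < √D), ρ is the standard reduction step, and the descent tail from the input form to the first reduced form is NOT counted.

D = 3916, ⌊√D⌋ = 62
river: ρ → (-33,44,15)
river: ρ → (15,46,-30)
river: ρ → (-30,14,31)
river: ρ → (31,48,-13)
river: ρ → (-13,56,15)
river: ρ → (15,34,-46)
river: ρ → (-46,58,3)
river: ρ → (3,62,-6)
river: ρ → (-6,58,23)
river: ρ → (23,34,-30)
river: ρ → (-30,26,27)
river: ρ → (27,28,-29)
river: ρ → (-29,30,26)
river: ρ → (26,22,-33)
ρ-cycle length = 14 (tail of 0 descent steps not counted)

14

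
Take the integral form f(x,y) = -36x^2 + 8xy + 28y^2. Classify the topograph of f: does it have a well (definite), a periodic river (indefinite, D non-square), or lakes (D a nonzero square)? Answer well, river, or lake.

D = b²−4ac = 8² − 4·(-36)·28 = 4096
D = 64² is a perfect square ⇒ form factors over ℤ ⇒ lakes

lake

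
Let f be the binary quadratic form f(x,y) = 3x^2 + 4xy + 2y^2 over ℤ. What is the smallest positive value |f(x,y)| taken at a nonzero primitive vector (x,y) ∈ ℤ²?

translate: b→-2 (≡4 mod 6), so (3,4,2)→(3,-2,1)
flip: (3,-2,1)→(1,2,3)
translate: b→0 (≡2 mod 2), so (1,2,3)→(1,0,2)
reduced (well bottom): (1,0,2) with a≤c, −a<b≤a
well minimum = a = 1

1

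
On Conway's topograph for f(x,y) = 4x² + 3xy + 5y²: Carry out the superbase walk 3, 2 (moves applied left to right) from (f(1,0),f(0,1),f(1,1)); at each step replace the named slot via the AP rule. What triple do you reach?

start (4,5,12) = (f(1,0),f(0,1),f(1,1))
replace slot 3: 2·(4+5) − 12 = 6 → (4,5,6)
replace slot 2: 2·(4+6) − 5 = 15 → (4,15,6)

4,15,6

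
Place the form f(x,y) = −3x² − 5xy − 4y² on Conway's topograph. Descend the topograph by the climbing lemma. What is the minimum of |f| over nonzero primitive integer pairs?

translate: b→-1 (≡5 mod 6), so (3,5,4)→(3,-1,2)
flip: (3,-1,2)→(2,1,3)
reduced (well bottom): (2,1,3) with a≤c, −a<b≤a
well minimum |f| = |-2| = 2 (negative-definite)

2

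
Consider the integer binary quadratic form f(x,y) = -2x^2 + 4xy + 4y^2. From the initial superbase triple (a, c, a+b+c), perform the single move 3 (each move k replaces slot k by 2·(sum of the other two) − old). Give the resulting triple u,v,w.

start (-2,4,6) = (f(1,0),f(0,1),f(1,1))
replace slot 3: 2·((-2)+4) − 6 = -2 → (-2,4,-2)

-2,4,-2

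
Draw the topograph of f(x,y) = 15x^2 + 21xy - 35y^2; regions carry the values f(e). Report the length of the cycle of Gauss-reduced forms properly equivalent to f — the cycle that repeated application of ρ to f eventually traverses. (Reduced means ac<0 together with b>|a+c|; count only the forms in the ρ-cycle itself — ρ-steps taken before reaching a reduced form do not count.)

D = 2541, ⌊√D⌋ = 50
river: ρ → (-35,49,1)
river: ρ → (1,49,-35)
river: ρ → (-35,21,15)
river: ρ → (15,39,-17)
river: ρ → (-17,29,25)
river: ρ → (25,21,-21)
river: ρ → (-21,21,25)
river: ρ → (25,29,-17)
river: ρ → (-17,39,15)
river: ρ → (15,21,-35)
ρ-cycle length = 10 (tail of 0 descent steps not counted)

10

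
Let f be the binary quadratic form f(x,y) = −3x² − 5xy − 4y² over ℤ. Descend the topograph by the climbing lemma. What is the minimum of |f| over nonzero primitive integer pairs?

translate: b→-1 (≡5 mod 6), so (3,5,4)→(3,-1,2)
flip: (3,-1,2)→(2,1,3)
reduced (well bottom): (2,1,3) with a≤c, −a<b≤a
well minimum |f| = |-2| = 2 (negative-definite)

2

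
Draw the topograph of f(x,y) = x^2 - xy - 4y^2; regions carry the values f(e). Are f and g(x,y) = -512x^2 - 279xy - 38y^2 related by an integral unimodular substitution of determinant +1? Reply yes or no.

D₁ = 17, D₂ = 17
river cycle of f (length 6): (1, 3, -2), (-2, 1, 2), (2, 3, -1), (-1, 3, 2), (2, 1, -2), (-2, 3, 1)
river cycle of g (length 6): (1, 3, -2), (-2, 1, 2), (2, 3, -1), (-1, 3, 2), (2, 1, -2), (-2, 3, 1)
cycles coincide ⇒ equivalent

yes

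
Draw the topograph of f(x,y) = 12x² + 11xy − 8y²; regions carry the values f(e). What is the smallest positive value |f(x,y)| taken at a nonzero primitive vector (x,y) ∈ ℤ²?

river: ρ → (-8,21,2)
river: ρ → (2,19,-18)
river: ρ → (-18,17,3)
river: ρ → (3,19,-12)
river: ρ → (-12,5,10)
river: ρ → (10,15,-7)
river: ρ → (-7,13,12)
river: ρ → (12,11,-8)
closes: descent 0, river 8
min |a| on river = 2

2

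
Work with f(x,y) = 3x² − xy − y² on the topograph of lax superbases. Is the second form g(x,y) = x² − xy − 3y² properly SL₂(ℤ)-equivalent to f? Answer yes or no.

D₁ = 13, D₂ = 13
river cycle of f (length 2): (-1, 3, 1), (1, 3, -1)
river cycle of g (length 2): (1, 3, -1), (-1, 3, 1)
cycles coincide ⇒ equivalent

yes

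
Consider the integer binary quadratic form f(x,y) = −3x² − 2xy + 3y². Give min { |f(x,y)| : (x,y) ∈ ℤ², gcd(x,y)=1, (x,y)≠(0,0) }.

descent: ρ → (3,2,-3)  [lands on river]
river: ρ → (-3,4,2)
river: ρ → (2,4,-3)
river: ρ → (-3,2,3)
river: ρ → (3,4,-2)
river: ρ → (-2,4,3)
closes: descent 1, river 6
min |a| on river = 2

2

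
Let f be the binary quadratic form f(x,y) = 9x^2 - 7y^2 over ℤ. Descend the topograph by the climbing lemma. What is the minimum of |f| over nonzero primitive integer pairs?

descent: ρ → (-7,14,2)  [lands on river]
river: ρ → (2,14,-7)
closes: descent 1, river 2
min |a| on river = 2

2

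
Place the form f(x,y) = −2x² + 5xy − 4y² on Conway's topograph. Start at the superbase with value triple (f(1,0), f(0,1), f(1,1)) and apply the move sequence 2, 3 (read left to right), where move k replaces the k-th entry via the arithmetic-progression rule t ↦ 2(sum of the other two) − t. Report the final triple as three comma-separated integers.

start (-2,-4,-1) = (f(1,0),f(0,1),f(1,1))
replace slot 2: 2·((-2)+(-1)) − (-4) = -2 → (-2,-2,-1)
replace slot 3: 2·((-2)+(-2)) − (-1) = -7 → (-2,-2,-7)

-2,-2,-7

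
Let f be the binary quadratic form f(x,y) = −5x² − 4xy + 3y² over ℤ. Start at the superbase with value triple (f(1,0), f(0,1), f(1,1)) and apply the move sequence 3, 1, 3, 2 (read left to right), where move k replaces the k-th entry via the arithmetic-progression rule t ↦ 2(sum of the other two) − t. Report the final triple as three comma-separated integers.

start (-5,3,-6) = (f(1,0),f(0,1),f(1,1))
replace slot 3: 2·((-5)+3) − (-6) = 2 → (-5,3,2)
replace slot 1: 2·(3+2) − (-5) = 15 → (15,3,2)
replace slot 3: 2·(15+3) − 2 = 34 → (15,3,34)
replace slot 2: 2·(15+34) − 3 = 95 → (15,95,34)

15,95,34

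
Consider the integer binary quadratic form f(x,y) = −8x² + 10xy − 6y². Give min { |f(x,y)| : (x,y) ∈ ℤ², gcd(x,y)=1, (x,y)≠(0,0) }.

translate: b→6 (≡-10 mod 16), so (8,-10,6)→(8,6,4)
flip: (8,6,4)→(4,-6,8)
translate: b→2 (≡-6 mod 8), so (4,-6,8)→(4,2,6)
reduced (well bottom): (4,2,6) with a≤c, −a<b≤a
well minimum |f| = |-4| = 4 (negative-definite)

4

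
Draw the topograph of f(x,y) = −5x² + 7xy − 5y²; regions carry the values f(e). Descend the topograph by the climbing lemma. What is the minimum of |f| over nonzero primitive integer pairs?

translate: b→3 (≡-7 mod 10), so (5,-7,5)→(5,3,3)
flip: (5,3,3)→(3,-3,5)
translate: b→3 (≡-3 mod 6), so (3,-3,5)→(3,3,5)
reduced (well bottom): (3,3,5) with a≤c, −a<b≤a
well minimum |f| = |-3| = 3 (negative-definite)

3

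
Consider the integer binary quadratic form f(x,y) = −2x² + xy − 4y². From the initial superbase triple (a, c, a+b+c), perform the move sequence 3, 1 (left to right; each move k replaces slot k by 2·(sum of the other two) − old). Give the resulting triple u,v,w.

start (-2,-4,-5) = (f(1,0),f(0,1),f(1,1))
replace slot 3: 2·((-2)+(-4)) − (-5) = -7 → (-2,-4,-7)
replace slot 1: 2·((-4)+(-7)) − (-2) = -20 → (-20,-4,-7)

-20,-4,-7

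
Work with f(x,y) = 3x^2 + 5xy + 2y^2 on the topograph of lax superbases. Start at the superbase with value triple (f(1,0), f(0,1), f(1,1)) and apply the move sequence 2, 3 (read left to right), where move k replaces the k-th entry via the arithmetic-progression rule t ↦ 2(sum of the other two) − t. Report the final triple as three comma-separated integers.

start (3,2,10) = (f(1,0),f(0,1),f(1,1))
replace slot 2: 2·(3+10) − 2 = 24 → (3,24,10)
replace slot 3: 2·(3+24) − 10 = 44 → (3,24,44)

3,24,44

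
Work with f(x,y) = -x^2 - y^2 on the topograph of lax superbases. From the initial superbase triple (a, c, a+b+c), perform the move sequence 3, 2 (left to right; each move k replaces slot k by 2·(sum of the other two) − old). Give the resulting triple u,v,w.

start (-1,-1,-2) = (f(1,0),f(0,1),f(1,1))
replace slot 3: 2·((-1)+(-1)) − (-2) = -2 → (-1,-1,-2)
replace slot 2: 2·((-1)+(-2)) − (-1) = -5 → (-1,-5,-2)

-1,-5,-2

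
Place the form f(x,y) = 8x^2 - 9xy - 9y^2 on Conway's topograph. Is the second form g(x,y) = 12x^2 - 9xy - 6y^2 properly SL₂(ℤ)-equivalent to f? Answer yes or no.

D₁ = 369, D₂ = 369
river cycle of f (length 16): (-9, 9, 8), (8, 7, -10), (-10, 13, 5), (5, 17, -4), (-4, 15, 9), (9, 3, -10), (-10, 17, 2), (2, 19, -1), (-1, 19, 2), (2, 17, -10), … (6 more)
river cycle of g (length 10): (-6, 9, 12), (12, 15, -3), (-3, 15, 12), (12, 9, -6), (-6, 15, 6), (6, 9, -12), (-12, 15, 3), (3, 15, -12), (-12, 9, 6), (6, 15, -6)
cycles differ ⇒ inequivalent

no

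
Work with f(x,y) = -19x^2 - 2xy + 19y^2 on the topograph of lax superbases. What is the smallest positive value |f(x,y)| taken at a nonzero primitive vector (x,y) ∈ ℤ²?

descent: ρ → (19,2,-19)  [lands on river]
river: ρ → (-19,36,2)
river: ρ → (2,36,-19)
river: ρ → (-19,2,19)
river: ρ → (19,36,-2)
river: ρ → (-2,36,19)
closes: descent 1, river 6
min |a| on river = 2

2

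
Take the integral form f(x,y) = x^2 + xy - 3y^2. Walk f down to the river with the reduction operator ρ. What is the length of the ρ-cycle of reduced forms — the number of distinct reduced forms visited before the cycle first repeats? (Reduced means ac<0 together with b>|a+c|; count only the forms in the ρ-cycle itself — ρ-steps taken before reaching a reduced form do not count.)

D = 13, ⌊√D⌋ = 3
descent: ρ → (-3,-1,1)
descent: ρ → (1,3,-1)  [lands on river]
river: ρ → (-1,3,1)
ρ-cycle length = 2 (tail of 2 descent steps not counted)

2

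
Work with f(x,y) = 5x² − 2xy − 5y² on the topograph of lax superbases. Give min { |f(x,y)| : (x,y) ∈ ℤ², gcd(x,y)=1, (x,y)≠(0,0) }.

descent: ρ → (-5,2,5)  [lands on river]
river: ρ → (5,8,-2)
river: ρ → (-2,8,5)
river: ρ → (5,2,-5)
river: ρ → (-5,8,2)
river: ρ → (2,8,-5)
closes: descent 1, river 6
min |a| on river = 2

2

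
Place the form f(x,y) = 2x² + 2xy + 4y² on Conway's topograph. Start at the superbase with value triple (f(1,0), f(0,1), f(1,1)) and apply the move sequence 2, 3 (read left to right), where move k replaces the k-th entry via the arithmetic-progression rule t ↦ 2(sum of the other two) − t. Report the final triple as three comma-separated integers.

start (2,4,8) = (f(1,0),f(0,1),f(1,1))
replace slot 2: 2·(2+8) − 4 = 16 → (2,16,8)
replace slot 3: 2·(2+16) − 8 = 28 → (2,16,28)

2,16,28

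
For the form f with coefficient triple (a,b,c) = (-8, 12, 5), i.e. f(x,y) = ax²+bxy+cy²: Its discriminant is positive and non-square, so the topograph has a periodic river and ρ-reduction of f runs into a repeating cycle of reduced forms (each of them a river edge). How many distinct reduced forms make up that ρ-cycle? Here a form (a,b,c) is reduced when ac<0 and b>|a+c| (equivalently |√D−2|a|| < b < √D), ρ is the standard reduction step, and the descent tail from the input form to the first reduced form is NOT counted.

D = 304, ⌊√D⌋ = 17
river: ρ → (5,8,-12)
river: ρ → (-12,16,1)
river: ρ → (1,16,-12)
river: ρ → (-12,8,5)
river: ρ → (5,12,-8)
river: ρ → (-8,4,9)
river: ρ → (9,14,-3)
river: ρ → (-3,16,4)
river: ρ → (4,16,-3)
river: ρ → (-3,14,9)
river: ρ → (9,4,-8)
river: ρ → (-8,12,5)
ρ-cycle length = 12 (tail of 0 descent steps not counted)

12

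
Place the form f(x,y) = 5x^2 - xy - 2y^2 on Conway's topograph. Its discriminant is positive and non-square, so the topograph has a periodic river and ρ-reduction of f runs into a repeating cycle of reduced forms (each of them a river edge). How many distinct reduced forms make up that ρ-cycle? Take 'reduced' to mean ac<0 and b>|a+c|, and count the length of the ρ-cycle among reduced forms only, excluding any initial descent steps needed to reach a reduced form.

D = 41, ⌊√D⌋ = 6
descent: ρ → (-2,5,2)  [lands on river]
river: ρ → (2,3,-4)
river: ρ → (-4,5,1)
river: ρ → (1,5,-4)
river: ρ → (-4,3,2)
river: ρ → (2,5,-2)
river: ρ → (-2,3,4)
river: ρ → (4,5,-1)
river: ρ → (-1,5,4)
river: ρ → (4,3,-2)
ρ-cycle length = 10 (tail of 1 descent step not counted)

10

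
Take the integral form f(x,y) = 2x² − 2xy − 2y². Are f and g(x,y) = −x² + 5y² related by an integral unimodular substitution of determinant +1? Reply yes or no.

D₁ = 20, D₂ = 20
river cycle of f (length 2): (-2, 2, 2), (2, 2, -2)
river cycle of g (length 2): (-1, 4, 1), (1, 4, -1)
cycles differ ⇒ inequivalent

no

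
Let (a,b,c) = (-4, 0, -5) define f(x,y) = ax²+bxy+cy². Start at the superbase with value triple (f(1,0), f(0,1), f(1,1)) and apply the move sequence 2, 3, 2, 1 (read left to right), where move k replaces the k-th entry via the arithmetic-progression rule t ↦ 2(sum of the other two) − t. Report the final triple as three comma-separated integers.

start (-4,-5,-9) = (f(1,0),f(0,1),f(1,1))
replace slot 2: 2·((-4)+(-9)) − (-5) = -21 → (-4,-21,-9)
replace slot 3: 2·((-4)+(-21)) − (-9) = -41 → (-4,-21,-41)
replace slot 2: 2·((-4)+(-41)) − (-21) = -69 → (-4,-69,-41)
replace slot 1: 2·((-69)+(-41)) − (-4) = -216 → (-216,-69,-41)

-216,-69,-41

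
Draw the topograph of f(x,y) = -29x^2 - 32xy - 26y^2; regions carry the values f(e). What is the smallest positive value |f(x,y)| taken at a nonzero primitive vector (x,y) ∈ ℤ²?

translate: b→-26 (≡32 mod 58), so (29,32,26)→(29,-26,23)
flip: (29,-26,23)→(23,26,29)
translate: b→-20 (≡26 mod 46), so (23,26,29)→(23,-20,26)
reduced (well bottom): (23,-20,26) with a≤c, −a<b≤a
well minimum |f| = |-23| = 23 (negative-definite)

23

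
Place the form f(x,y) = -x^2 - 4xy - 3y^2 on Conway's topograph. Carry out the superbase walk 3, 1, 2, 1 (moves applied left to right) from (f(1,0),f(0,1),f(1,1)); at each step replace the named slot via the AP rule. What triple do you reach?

start (-1,-3,-8) = (f(1,0),f(0,1),f(1,1))
replace slot 3: 2·((-1)+(-3)) − (-8) = 0 → (-1,-3,0)
replace slot 1: 2·((-3)+0) − (-1) = -5 → (-5,-3,0)
replace slot 2: 2·((-5)+0) − (-3) = -7 → (-5,-7,0)
replace slot 1: 2·((-7)+0) − (-5) = -9 → (-9,-7,0)

-9,-7,0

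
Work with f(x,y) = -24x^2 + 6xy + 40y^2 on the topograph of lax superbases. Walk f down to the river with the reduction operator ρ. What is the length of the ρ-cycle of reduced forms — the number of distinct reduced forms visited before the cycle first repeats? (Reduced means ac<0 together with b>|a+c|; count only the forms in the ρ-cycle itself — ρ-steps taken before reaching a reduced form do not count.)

D = 3876, ⌊√D⌋ = 62
descent: ρ → (40,-6,-24)
descent: ρ → (-24,54,10)  [lands on river]
river: ρ → (10,46,-44)
river: ρ → (-44,42,12)
river: ρ → (12,54,-20)
river: ρ → (-20,26,40)
river: ρ → (40,54,-6)
river: ρ → (-6,54,40)
river: ρ → (40,26,-20)
river: ρ → (-20,54,12)
river: ρ → (12,42,-44)
river: ρ → (-44,46,10)
river: ρ → (10,54,-24)
river: ρ → (-24,42,22)
river: ρ → (22,46,-20)
river: ρ → (-20,34,34)
river: ρ → (34,34,-20)
river: ρ → (-20,46,22)
river: ρ → (22,42,-24)
ρ-cycle length = 18 (tail of 2 descent steps not counted)

18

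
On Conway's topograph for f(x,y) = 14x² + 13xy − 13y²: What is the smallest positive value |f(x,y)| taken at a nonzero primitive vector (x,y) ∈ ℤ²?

river: ρ → (-13,13,14)
river: ρ → (14,15,-12)
river: ρ → (-12,9,17)
river: ρ → (17,25,-4)
river: ρ → (-4,23,23)
river: ρ → (23,23,-4)
river: ρ → (-4,25,17)
river: ρ → (17,9,-12)
river: ρ → (-12,15,14)
river: ρ → (14,13,-13)
closes: descent 0, river 10
min |a| on river = 4

4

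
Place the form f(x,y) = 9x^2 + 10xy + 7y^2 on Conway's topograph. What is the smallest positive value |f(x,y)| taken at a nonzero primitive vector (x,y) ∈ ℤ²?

translate: b→-8 (≡10 mod 18), so (9,10,7)→(9,-8,6)
flip: (9,-8,6)→(6,8,9)
translate: b→-4 (≡8 mod 12), so (6,8,9)→(6,-4,7)
reduced (well bottom): (6,-4,7) with a≤c, −a<b≤a
well minimum = a = 6

6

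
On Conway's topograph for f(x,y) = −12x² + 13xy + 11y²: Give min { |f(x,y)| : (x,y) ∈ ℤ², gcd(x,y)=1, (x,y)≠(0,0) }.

river: ρ → (11,9,-14)
river: ρ → (-14,19,6)
river: ρ → (6,17,-17)
river: ρ → (-17,17,6)
river: ρ → (6,19,-14)
river: ρ → (-14,9,11)
river: ρ → (11,13,-12)
river: ρ → (-12,11,12)
river: ρ → (12,13,-11)
river: ρ → (-11,9,14)
river: ρ → (14,19,-6)
river: ρ → (-6,17,17)
river: ρ → (17,17,-6)
river: ρ → (-6,19,14)
river: ρ → (14,9,-11)
river: ρ → (-11,13,12)
river: ρ → (12,11,-12)
river: ρ → (-12,13,11)
closes: descent 0, river 18
min |a| on river = 6

6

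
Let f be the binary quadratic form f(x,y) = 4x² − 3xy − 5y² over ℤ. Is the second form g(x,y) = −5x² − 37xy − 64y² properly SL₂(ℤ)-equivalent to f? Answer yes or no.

D₁ = 89, D₂ = 89
river cycle of f (length 14): (-5, 3, 4), (4, 5, -4), (-4, 3, 5), (5, 7, -2), (-2, 9, 1), (1, 9, -2), (-2, 7, 5), (5, 3, -4), (-4, 5, 4), (4, 3, -5), … (4 more)
river cycle of g (length 14): (-5, 3, 4), (4, 5, -4), (-4, 3, 5), (5, 7, -2), (-2, 9, 1), (1, 9, -2), (-2, 7, 5), (5, 3, -4), (-4, 5, 4), (4, 3, -5), … (4 more)
cycles coincide ⇒ equivalent

yes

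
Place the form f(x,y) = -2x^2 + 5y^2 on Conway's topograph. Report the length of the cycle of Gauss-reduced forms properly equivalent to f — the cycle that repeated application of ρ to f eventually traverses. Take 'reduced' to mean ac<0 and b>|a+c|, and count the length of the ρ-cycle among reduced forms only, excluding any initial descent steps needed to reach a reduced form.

D = 40, ⌊√D⌋ = 6
descent: ρ → (5,0,-2)
descent: ρ → (-2,4,3)  [lands on river]
river: ρ → (3,2,-3)
river: ρ → (-3,4,2)
river: ρ → (2,4,-3)
river: ρ → (-3,2,3)
river: ρ → (3,4,-2)
ρ-cycle length = 6 (tail of 2 descent steps not counted)

6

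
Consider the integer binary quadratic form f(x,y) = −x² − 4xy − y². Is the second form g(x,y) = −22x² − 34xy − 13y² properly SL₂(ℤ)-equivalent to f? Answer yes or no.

D₁ = 12, D₂ = 12
river cycle of f (length 2): (-1, 2, 2), (2, 2, -1)
river cycle of g (length 2): (-1, 2, 2), (2, 2, -1)
cycles coincide ⇒ equivalent

yes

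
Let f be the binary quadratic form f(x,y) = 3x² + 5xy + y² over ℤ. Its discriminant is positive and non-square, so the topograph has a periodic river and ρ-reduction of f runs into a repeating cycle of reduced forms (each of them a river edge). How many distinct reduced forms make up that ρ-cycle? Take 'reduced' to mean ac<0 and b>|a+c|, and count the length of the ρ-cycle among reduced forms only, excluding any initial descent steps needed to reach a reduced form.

D = 13, ⌊√D⌋ = 3
descent: ρ → (1,3,-1)  [lands on river]
river: ρ → (-1,3,1)
ρ-cycle length = 2 (tail of 1 descent step not counted)

2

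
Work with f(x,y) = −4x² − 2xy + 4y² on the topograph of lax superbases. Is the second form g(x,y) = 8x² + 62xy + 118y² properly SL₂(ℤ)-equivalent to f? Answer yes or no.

D₁ = 68, D₂ = 68
river cycle of f (length 6): (4, 2, -4), (-4, 6, 2), (2, 6, -4), (-4, 2, 4), (4, 6, -2), (-2, 6, 4)
river cycle of g (length 6): (-2, 6, 4), (4, 2, -4), (-4, 6, 2), (2, 6, -4), (-4, 2, 4), (4, 6, -2)
cycles coincide ⇒ equivalent

yes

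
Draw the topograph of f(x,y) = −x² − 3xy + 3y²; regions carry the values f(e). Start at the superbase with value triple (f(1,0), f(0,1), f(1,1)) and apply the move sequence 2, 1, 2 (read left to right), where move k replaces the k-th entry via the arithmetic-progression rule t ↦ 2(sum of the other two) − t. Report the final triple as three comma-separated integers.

start (-1,3,-1) = (f(1,0),f(0,1),f(1,1))
replace slot 2: 2·((-1)+(-1)) − 3 = -7 → (-1,-7,-1)
replace slot 1: 2·((-7)+(-1)) − (-1) = -15 → (-15,-7,-1)
replace slot 2: 2·((-15)+(-1)) − (-7) = -25 → (-15,-25,-1)

-15,-25,-1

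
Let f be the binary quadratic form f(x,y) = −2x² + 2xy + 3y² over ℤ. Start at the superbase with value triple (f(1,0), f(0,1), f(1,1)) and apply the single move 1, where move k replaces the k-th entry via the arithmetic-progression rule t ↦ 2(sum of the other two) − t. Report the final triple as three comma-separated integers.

start (-2,3,3) = (f(1,0),f(0,1),f(1,1))
replace slot 1: 2·(3+3) − (-2) = 14 → (14,3,3)

14,3,3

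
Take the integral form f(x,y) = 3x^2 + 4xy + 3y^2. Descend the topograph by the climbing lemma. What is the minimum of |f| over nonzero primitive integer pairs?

translate: b→-2 (≡4 mod 6), so (3,4,3)→(3,-2,2)
flip: (3,-2,2)→(2,2,3)
reduced (well bottom): (2,2,3) with a≤c, −a<b≤a
well minimum = a = 2

2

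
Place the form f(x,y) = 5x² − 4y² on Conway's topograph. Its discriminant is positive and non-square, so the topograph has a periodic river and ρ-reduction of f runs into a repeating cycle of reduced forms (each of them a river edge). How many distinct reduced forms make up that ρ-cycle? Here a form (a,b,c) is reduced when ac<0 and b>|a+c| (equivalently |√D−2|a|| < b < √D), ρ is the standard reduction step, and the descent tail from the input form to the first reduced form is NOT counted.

D = 80, ⌊√D⌋ = 8
descent: ρ → (-4,8,1)  [lands on river]
river: ρ → (1,8,-4)
ρ-cycle length = 2 (tail of 1 descent step not counted)

2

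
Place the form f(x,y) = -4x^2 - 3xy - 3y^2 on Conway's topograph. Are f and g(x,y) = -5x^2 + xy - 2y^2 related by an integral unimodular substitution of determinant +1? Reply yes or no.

D₁ = -39, D₂ = -39
f is negative-definite; reduce −f:
−f: flip: (4,3,3)→(3,-3,4)
−f: translate: b→3 (≡-3 mod 6), so (3,-3,4)→(3,3,4)
−f: reduced (well bottom): (3,3,4) with a≤c, −a<b≤a
flip sign back: reduced form of f is (-3,-3,-4)
g is negative-definite; reduce −g:
−g: flip: (5,-1,2)→(2,1,5)
−g: reduced (well bottom): (2,1,5) with a≤c, −a<b≤a
flip sign back: reduced form of g is (-2,-1,-5)
reduced forms (-3, -3, -4) vs (-2, -1, -5) ⇒ inequivalent

no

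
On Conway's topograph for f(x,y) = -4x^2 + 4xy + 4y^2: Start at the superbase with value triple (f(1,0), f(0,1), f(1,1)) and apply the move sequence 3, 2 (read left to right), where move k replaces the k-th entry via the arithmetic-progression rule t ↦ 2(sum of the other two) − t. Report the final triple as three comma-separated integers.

start (-4,4,4) = (f(1,0),f(0,1),f(1,1))
replace slot 3: 2·((-4)+4) − 4 = -4 → (-4,4,-4)
replace slot 2: 2·((-4)+(-4)) − 4 = -20 → (-4,-20,-4)

-4,-20,-4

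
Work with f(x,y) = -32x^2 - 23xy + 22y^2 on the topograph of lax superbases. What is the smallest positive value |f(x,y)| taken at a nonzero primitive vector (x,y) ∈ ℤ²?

descent: ρ → (22,23,-32)  [lands on river]
river: ρ → (-32,41,13)
river: ρ → (13,37,-38)
river: ρ → (-38,39,12)
river: ρ → (12,57,-2)
river: ρ → (-2,55,40)
river: ρ → (40,25,-17)
river: ρ → (-17,43,22)
river: ρ → (22,45,-15)
river: ρ → (-15,45,22)
river: ρ → (22,43,-17)
river: ρ → (-17,25,40)
river: ρ → (40,55,-2)
river: ρ → (-2,57,12)
river: ρ → (12,39,-38)
river: ρ → (-38,37,13)
river: ρ → (13,41,-32)
river: ρ → (-32,23,22)
river: ρ → (22,21,-33)
river: ρ → (-33,45,10)
river: ρ → (10,55,-8)
river: ρ → (-8,57,3)
river: ρ → (3,57,-8)
river: ρ → (-8,55,10)
river: ρ → (10,45,-33)
river: ρ → (-33,21,22)
closes: descent 1, river 26
min |a| on river = 2

2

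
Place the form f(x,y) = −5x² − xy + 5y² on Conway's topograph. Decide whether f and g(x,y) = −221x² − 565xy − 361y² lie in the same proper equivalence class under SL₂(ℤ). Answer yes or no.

D₁ = 101, D₂ = 101
river cycle of f (length 6): (5, 1, -5), (-5, 9, 1), (1, 9, -5), (-5, 1, 5), (5, 9, -1), (-1, 9, 5)
river cycle of g (length 6): (-1, 9, 5), (5, 1, -5), (-5, 9, 1), (1, 9, -5), (-5, 1, 5), (5, 9, -1)
cycles coincide ⇒ equivalent

yes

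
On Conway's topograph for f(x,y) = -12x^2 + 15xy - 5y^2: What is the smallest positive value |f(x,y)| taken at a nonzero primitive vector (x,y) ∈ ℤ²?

translate: b→9 (≡-15 mod 24), so (12,-15,5)→(12,9,2)
flip: (12,9,2)→(2,-9,12)
translate: b→-1 (≡-9 mod 4), so (2,-9,12)→(2,-1,2)
flip: (2,-1,2)→(2,1,2)
reduced (well bottom): (2,1,2) with a≤c, −a<b≤a
well minimum |f| = |-2| = 2 (negative-definite)

2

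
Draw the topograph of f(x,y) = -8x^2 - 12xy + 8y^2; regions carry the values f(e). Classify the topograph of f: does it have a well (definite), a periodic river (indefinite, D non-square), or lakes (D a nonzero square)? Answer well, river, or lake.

D = b²−4ac = (-12)² − 4·(-8)·8 = 400
D = 20² is a perfect square ⇒ form factors over ℤ ⇒ lakes

lake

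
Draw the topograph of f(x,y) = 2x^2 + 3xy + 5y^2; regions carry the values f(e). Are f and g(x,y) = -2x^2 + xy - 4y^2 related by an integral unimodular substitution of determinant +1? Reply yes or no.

D₁ = -31, D₂ = -31
f: translate: b→-1 (≡3 mod 4), so (2,3,5)→(2,-1,4)
f: reduced (well bottom): (2,-1,4) with a≤c, −a<b≤a
g is negative-definite; reduce −g:
−g: reduced (well bottom): (2,-1,4) with a≤c, −a<b≤a
flip sign back: reduced form of g is (-2,1,-4)
reduced forms (2, -1, 4) vs (-2, 1, -4) ⇒ inequivalent

no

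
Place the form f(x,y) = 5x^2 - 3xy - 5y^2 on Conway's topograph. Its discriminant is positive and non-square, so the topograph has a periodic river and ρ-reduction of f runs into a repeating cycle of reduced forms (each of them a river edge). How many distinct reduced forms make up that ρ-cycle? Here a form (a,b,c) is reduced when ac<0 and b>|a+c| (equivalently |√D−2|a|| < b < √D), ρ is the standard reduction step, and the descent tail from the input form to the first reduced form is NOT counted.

D = 109, ⌊√D⌋ = 10
descent: ρ → (-5,3,5)  [lands on river]
river: ρ → (5,7,-3)
river: ρ → (-3,5,7)
river: ρ → (7,9,-1)
river: ρ → (-1,9,7)
river: ρ → (7,5,-3)
river: ρ → (-3,7,5)
river: ρ → (5,3,-5)
river: ρ → (-5,7,3)
river: ρ → (3,5,-7)
river: ρ → (-7,9,1)
river: ρ → (1,9,-7)
river: ρ → (-7,5,3)
river: ρ → (3,7,-5)
ρ-cycle length = 14 (tail of 1 descent step not counted)

14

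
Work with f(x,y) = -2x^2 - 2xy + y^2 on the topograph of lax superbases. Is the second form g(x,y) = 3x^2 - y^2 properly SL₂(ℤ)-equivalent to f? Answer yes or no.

D₁ = 12, D₂ = 12
river cycle of f (length 2): (1, 2, -2), (-2, 2, 1)
river cycle of g (length 2): (-1, 2, 2), (2, 2, -1)
cycles differ ⇒ inequivalent

no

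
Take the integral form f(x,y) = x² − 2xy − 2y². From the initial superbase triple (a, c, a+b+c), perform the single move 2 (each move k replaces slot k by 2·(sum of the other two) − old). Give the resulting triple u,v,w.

start (1,-2,-3) = (f(1,0),f(0,1),f(1,1))
replace slot 2: 2·(1+(-3)) − (-2) = -2 → (1,-2,-3)

1,-2,-3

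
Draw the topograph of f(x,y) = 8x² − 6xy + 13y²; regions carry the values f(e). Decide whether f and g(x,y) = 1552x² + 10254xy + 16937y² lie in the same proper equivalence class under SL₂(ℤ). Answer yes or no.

D₁ = -380, D₂ = -380
f: reduced (well bottom): (8,-6,13) with a≤c, −a<b≤a
g: translate: b→942 (≡10254 mod 3104), so (1552,10254,16937)→(1552,942,143)
g: flip: (1552,942,143)→(143,-942,1552)
g: translate: b→-84 (≡-942 mod 286), so (143,-942,1552)→(143,-84,13)
g: flip: (143,-84,13)→(13,84,143)
g: translate: b→6 (≡84 mod 26), so (13,84,143)→(13,6,8)
g: flip: (13,6,8)→(8,-6,13)
g: reduced (well bottom): (8,-6,13) with a≤c, −a<b≤a
reduced forms (8, -6, 13) vs (8, -6, 13) ⇒ equivalent

yes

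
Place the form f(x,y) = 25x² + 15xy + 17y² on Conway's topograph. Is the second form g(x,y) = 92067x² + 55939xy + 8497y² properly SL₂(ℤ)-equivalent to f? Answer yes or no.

D₁ = -1475, D₂ = -1475
f: flip: (25,15,17)→(17,-15,25)
f: reduced (well bottom): (17,-15,25) with a≤c, −a<b≤a
g: flip: (92067,55939,8497)→(8497,-55939,92067)
g: translate: b→-4957 (≡-55939 mod 16994), so (8497,-55939,92067)→(8497,-4957,723)
g: flip: (8497,-4957,723)→(723,4957,8497)
g: translate: b→619 (≡4957 mod 1446), so (723,4957,8497)→(723,619,133)
g: flip: (723,619,133)→(133,-619,723)
g: translate: b→-87 (≡-619 mod 266), so (133,-619,723)→(133,-87,17)
g: flip: (133,-87,17)→(17,87,133)
g: translate: b→-15 (≡87 mod 34), so (17,87,133)→(17,-15,25)
g: reduced (well bottom): (17,-15,25) with a≤c, −a<b≤a
reduced forms (17, -15, 25) vs (17, -15, 25) ⇒ equivalent

yes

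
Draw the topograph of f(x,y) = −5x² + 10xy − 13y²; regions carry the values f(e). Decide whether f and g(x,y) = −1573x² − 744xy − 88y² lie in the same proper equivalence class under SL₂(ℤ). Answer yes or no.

D₁ = -160, D₂ = -160
f is negative-definite; reduce −f:
−f: translate: b→0 (≡-10 mod 10), so (5,-10,13)→(5,0,8)
−f: reduced (well bottom): (5,0,8) with a≤c, −a<b≤a
flip sign back: reduced form of f is (-5,0,-8)
g is negative-definite; reduce −g:
−g: flip: (1573,744,88)→(88,-744,1573)
−g: translate: b→-40 (≡-744 mod 176), so (88,-744,1573)→(88,-40,5)
−g: flip: (88,-40,5)→(5,40,88)
−g: translate: b→0 (≡40 mod 10), so (5,40,88)→(5,0,8)
−g: reduced (well bottom): (5,0,8) with a≤c, −a<b≤a
flip sign back: reduced form of g is (-5,0,-8)
reduced forms (-5, 0, -8) vs (-5, 0, -8) ⇒ equivalent

yes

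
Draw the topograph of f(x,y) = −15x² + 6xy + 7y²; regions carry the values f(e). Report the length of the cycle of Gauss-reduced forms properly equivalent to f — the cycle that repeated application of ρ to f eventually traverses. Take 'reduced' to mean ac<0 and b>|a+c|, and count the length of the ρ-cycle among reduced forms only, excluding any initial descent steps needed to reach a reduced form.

D = 456, ⌊√D⌋ = 21
descent: ρ → (7,8,-14)  [lands on river]
river: ρ → (-14,20,1)
river: ρ → (1,20,-14)
river: ρ → (-14,8,7)
river: ρ → (7,20,-2)
river: ρ → (-2,20,7)
ρ-cycle length = 6 (tail of 1 descent step not counted)

6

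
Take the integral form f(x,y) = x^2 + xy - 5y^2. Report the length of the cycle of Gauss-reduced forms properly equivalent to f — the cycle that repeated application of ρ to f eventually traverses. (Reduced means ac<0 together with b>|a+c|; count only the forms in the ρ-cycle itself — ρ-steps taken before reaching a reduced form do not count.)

D = 21, ⌊√D⌋ = 4
descent: ρ → (-5,-1,1)
descent: ρ → (1,3,-3)  [lands on river]
river: ρ → (-3,3,1)
ρ-cycle length = 2 (tail of 2 descent steps not counted)

2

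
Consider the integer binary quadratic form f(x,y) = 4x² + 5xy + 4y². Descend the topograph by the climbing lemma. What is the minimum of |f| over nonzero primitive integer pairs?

translate: b→-3 (≡5 mod 8), so (4,5,4)→(4,-3,3)
flip: (4,-3,3)→(3,3,4)
reduced (well bottom): (3,3,4) with a≤c, −a<b≤a
well minimum = a = 3

3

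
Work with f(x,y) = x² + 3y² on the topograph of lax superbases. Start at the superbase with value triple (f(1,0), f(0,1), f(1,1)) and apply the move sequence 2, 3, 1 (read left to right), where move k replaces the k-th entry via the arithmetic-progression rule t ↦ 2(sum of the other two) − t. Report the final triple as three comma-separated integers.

start (1,3,4) = (f(1,0),f(0,1),f(1,1))
replace slot 2: 2·(1+4) − 3 = 7 → (1,7,4)
replace slot 3: 2·(1+7) − 4 = 12 → (1,7,12)
replace slot 1: 2·(7+12) − 1 = 37 → (37,7,12)

37,7,12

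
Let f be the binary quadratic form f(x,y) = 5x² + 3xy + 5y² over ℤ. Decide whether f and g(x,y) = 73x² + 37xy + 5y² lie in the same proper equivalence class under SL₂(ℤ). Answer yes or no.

D₁ = -91, D₂ = -91
f: reduced (well bottom): (5,3,5) with a≤c, −a<b≤a
g: flip: (73,37,5)→(5,-37,73)
g: translate: b→3 (≡-37 mod 10), so (5,-37,73)→(5,3,5)
g: reduced (well bottom): (5,3,5) with a≤c, −a<b≤a
reduced forms (5, 3, 5) vs (5, 3, 5) ⇒ equivalent

yes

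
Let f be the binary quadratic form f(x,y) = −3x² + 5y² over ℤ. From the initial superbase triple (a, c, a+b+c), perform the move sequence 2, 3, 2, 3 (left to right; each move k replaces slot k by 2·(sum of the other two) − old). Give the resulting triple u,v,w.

start (-3,5,2) = (f(1,0),f(0,1),f(1,1))
replace slot 2: 2·((-3)+2) − 5 = -7 → (-3,-7,2)
replace slot 3: 2·((-3)+(-7)) − 2 = -22 → (-3,-7,-22)
replace slot 2: 2·((-3)+(-22)) − (-7) = -43 → (-3,-43,-22)
replace slot 3: 2·((-3)+(-43)) − (-22) = -70 → (-3,-43,-70)

-3,-43,-70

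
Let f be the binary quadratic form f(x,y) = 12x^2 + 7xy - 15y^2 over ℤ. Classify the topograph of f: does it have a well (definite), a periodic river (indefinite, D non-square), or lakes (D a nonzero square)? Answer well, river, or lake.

D = b²−4ac = 7² − 4·12·(-15) = 769
D > 0 non-square ⇒ indefinite ⇒ periodic river

river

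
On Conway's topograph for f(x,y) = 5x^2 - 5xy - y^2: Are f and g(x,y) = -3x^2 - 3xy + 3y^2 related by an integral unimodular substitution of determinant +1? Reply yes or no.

D₁ = 45, D₂ = 45
river cycle of f (length 2): (-1, 5, 5), (5, 5, -1)
river cycle of g (length 2): (3, 3, -3), (-3, 3, 3)
cycles differ ⇒ inequivalent

no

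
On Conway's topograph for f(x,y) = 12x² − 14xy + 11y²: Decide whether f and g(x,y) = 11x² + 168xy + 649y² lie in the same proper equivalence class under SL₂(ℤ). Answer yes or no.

D₁ = -332, D₂ = -332
f: translate: b→10 (≡-14 mod 24), so (12,-14,11)→(12,10,9)
f: flip: (12,10,9)→(9,-10,12)
f: translate: b→8 (≡-10 mod 18), so (9,-10,12)→(9,8,11)
f: reduced (well bottom): (9,8,11) with a≤c, −a<b≤a
g: translate: b→-8 (≡168 mod 22), so (11,168,649)→(11,-8,9)
g: flip: (11,-8,9)→(9,8,11)
g: reduced (well bottom): (9,8,11) with a≤c, −a<b≤a
reduced forms (9, 8, 11) vs (9, 8, 11) ⇒ equivalent

yes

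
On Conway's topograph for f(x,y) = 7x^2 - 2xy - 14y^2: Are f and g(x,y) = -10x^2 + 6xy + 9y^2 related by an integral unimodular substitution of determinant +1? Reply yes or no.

D₁ = 396, D₂ = 396
river cycle of f (length 4): (7, 12, -9), (-9, 6, 10), (10, 14, -5), (-5, 16, 7)
river cycle of g (length 4): (9, 12, -7), (-7, 16, 5), (5, 14, -10), (-10, 6, 9)
cycles differ ⇒ inequivalent

no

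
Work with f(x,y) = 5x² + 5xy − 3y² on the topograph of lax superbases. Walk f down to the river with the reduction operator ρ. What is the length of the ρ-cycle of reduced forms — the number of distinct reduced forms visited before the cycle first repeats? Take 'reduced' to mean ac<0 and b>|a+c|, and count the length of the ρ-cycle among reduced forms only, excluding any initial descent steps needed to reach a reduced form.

D = 85, ⌊√D⌋ = 9
river: ρ → (-3,7,3)
river: ρ → (3,5,-5)
river: ρ → (-5,5,3)
river: ρ → (3,7,-3)
river: ρ → (-3,5,5)
river: ρ → (5,5,-3)
ρ-cycle length = 6 (tail of 0 descent steps not counted)

6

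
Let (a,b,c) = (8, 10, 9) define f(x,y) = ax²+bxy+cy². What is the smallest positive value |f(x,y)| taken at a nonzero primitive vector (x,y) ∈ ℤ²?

translate: b→-6 (≡10 mod 16), so (8,10,9)→(8,-6,7)
flip: (8,-6,7)→(7,6,8)
reduced (well bottom): (7,6,8) with a≤c, −a<b≤a
well minimum = a = 7

7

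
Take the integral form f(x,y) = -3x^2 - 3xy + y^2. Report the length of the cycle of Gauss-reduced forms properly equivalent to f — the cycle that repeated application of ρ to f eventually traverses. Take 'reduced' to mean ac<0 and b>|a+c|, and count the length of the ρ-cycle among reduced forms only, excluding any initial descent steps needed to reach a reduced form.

D = 21, ⌊√D⌋ = 4
descent: ρ → (1,3,-3)  [lands on river]
river: ρ → (-3,3,1)
ρ-cycle length = 2 (tail of 1 descent step not counted)

2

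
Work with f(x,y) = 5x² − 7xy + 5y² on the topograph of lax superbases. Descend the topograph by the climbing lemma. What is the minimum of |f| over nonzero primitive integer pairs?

translate: b→3 (≡-7 mod 10), so (5,-7,5)→(5,3,3)
flip: (5,3,3)→(3,-3,5)
translate: b→3 (≡-3 mod 6), so (3,-3,5)→(3,3,5)
reduced (well bottom): (3,3,5) with a≤c, −a<b≤a
well minimum = a = 3

3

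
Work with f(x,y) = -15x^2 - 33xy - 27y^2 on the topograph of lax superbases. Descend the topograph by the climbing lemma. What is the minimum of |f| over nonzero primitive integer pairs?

translate: b→3 (≡33 mod 30), so (15,33,27)→(15,3,9)
flip: (15,3,9)→(9,-3,15)
reduced (well bottom): (9,-3,15) with a≤c, −a<b≤a
well minimum |f| = |-9| = 9 (negative-definite)

9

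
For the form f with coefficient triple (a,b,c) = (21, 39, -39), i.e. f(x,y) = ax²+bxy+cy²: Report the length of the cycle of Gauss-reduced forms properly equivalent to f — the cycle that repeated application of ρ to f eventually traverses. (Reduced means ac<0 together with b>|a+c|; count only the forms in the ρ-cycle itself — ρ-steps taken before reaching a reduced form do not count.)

D = 4797, ⌊√D⌋ = 69
river: ρ → (-39,39,21)
river: ρ → (21,45,-33)
river: ρ → (-33,21,33)
river: ρ → (33,45,-21)
river: ρ → (-21,39,39)
river: ρ → (39,39,-21)
river: ρ → (-21,45,33)
river: ρ → (33,21,-33)
river: ρ → (-33,45,21)
river: ρ → (21,39,-39)
ρ-cycle length = 10 (tail of 0 descent steps not counted)

10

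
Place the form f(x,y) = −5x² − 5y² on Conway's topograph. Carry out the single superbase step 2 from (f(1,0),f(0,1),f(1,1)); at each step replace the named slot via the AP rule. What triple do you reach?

start (-5,-5,-10) = (f(1,0),f(0,1),f(1,1))
replace slot 2: 2·((-5)+(-10)) − (-5) = -25 → (-5,-25,-10)

-5,-25,-10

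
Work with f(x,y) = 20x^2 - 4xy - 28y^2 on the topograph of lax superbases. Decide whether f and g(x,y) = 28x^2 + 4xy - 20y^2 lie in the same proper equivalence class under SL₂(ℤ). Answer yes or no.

D₁ = 2256, D₂ = 2256
river cycle of f (length 4): (20, 36, -12), (-12, 36, 20), (20, 44, -4), (-4, 44, 20)
river cycle of g (length 4): (-20, 36, 12), (12, 36, -20), (-20, 44, 4), (4, 44, -20)
cycles differ ⇒ inequivalent

no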